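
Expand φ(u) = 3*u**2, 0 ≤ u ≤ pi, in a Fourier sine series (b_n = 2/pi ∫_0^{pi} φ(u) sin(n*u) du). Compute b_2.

b_2 = 2/pi ∫_0^{pi} (3*u**2) sin(2*u) du.
Integrating by parts twice (tabular method), an antiderivative of (3*u**2) sin(2*u) is -3*u**2*cos(2*u)/2 + 3*u*sin(2*u)/2 + 3*cos(2*u)/4; evaluating from 0 to pi: ∫_{0}^{pi} (3*u**2) sin(2*u) du = (3/4 - 3*pi**2/2) - (3/4) = -3*pi**2/2.
Hence b_2 = (2/pi)·(-3*pi**2/2) = -3*pi.

-3*pi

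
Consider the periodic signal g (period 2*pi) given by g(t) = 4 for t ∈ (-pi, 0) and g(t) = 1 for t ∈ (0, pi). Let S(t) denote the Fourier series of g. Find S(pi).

At t = pi the one-sided limits are g(pi^-) = 1 and g(pi^+) = 4.
By Dirichlet's theorem the series converges to their average, [(1) + (4)]/2 = 5/2.

5/2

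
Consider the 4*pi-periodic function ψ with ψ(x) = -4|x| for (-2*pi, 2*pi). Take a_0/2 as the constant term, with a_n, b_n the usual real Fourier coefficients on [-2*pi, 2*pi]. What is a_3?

a_3 = (1/(2*pi)) ∫_{-2*pi}^{2*pi} ψ(x) cos(3*x/2) dx.
ψ is even and cos(3*x/2) is even, so the integrand is even and a_3 = 1/pi ∫_0^{2*pi} ψ(x) cos(3*x/2) dx.
Integrating by parts (boundary term plus one more integral), an antiderivative of (-4*x) cos(3*x/2) is -8*x*sin(3*x/2)/3 - 16*cos(3*x/2)/9; evaluating from 0 to 2*pi: ∫_{0}^{2*pi} (-4*x) cos(3*x/2) dx = (16/9) - (-16/9) = 32/9.
Hence a_3 = (1/pi)·(32/9) = 32/(9*pi).

32/(9*pi)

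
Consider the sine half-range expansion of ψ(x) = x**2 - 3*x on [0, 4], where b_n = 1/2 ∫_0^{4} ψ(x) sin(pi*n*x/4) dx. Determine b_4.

-2/pi

b_4 = 1/2 ∫_0^{4} (x**2 - 3*x) sin(pi*x) dx.
Integrating by parts twice (tabular method), an antiderivative of (x**2 - 3*x) sin(pi*x) is -x**2*cos(pi*x)/pi + 2*x*sin(pi*x)/pi**2 + 3*x*cos(pi*x)/pi - 3*sin(pi*x)/pi**2 + 2*cos(pi*x)/pi**3; evaluating from 0 to 4: ∫_{0}^{4} (x**2 - 3*x) sin(pi*x) dx = (-4/pi + 2/pi**3) - (2/pi**3) = -4/pi.
Hence b_4 = (1/2)·(-4/pi) = -2/pi.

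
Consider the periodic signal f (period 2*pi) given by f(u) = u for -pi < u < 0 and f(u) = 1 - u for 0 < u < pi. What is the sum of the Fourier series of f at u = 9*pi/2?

1 - pi/2

u = 9*pi/2 differs from u = pi/2 by 2 full period(s), and the series is 2*pi-periodic.
f is continuous at u = pi/2 with value 1 - pi/2, so the series converges to 1 - pi/2 there.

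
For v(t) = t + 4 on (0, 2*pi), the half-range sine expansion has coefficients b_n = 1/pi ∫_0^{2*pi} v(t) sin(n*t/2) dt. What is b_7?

4*(pi + 4)/(7*pi)

b_7 = 1/pi ∫_0^{2*pi} (t + 4) sin(7*t/2) dt.
Integrating by parts (boundary term plus one more integral), an antiderivative of (t + 4) sin(7*t/2) is -2*t*cos(7*t/2)/7 + 4*sin(7*t/2)/49 - 8*cos(7*t/2)/7; evaluating from 0 to 2*pi: ∫_{0}^{2*pi} (t + 4) sin(7*t/2) dt = (8/7 + 4*pi/7) - (-8/7) = 4*pi/7 + 16/7.
Hence b_7 = (1/pi)·(4*pi/7 + 16/7) = 4*(pi + 4)/(7*pi).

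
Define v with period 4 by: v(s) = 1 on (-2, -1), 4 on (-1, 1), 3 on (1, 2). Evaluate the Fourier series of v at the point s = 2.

2

At s = 2 the one-sided limits are v(2^-) = 3 and v(2^+) = 1.
By Dirichlet's theorem the series converges to their average, [(3) + (1)]/2 = 2.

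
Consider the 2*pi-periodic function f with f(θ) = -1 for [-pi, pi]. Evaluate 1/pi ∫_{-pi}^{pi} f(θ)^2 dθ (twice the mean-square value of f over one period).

1/pi ∫_{-pi}^{pi} f(θ)^2 dθ = 1/pi · (2*pi) = 2.

2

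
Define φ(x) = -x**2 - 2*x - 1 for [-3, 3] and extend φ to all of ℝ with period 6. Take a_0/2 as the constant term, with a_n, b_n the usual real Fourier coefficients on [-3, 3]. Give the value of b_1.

b_1 = 1/3 ∫_{-3}^{3} φ(x) sin(pi*x/3) dx.
Integrating by parts twice (tabular method), an antiderivative of (-x**2 - 2*x - 1) sin(pi*x/3) is 3*x**2*cos(pi*x/3)/pi - 18*x*sin(pi*x/3)/pi**2 + 6*x*cos(pi*x/3)/pi - 18*sin(pi*x/3)/pi**2 - 54*cos(pi*x/3)/pi**3 + 3*cos(pi*x/3)/pi; evaluating from -3 to 3: ∫_{-3}^{3} (-x**2 - 2*x - 1) sin(pi*x/3) dx = (-48/pi + 54/pi**3) - (-12/pi + 54/pi**3) = -36/pi.
Hence b_1 = (1/3)·(-36/pi) = -12/pi.

-12/pi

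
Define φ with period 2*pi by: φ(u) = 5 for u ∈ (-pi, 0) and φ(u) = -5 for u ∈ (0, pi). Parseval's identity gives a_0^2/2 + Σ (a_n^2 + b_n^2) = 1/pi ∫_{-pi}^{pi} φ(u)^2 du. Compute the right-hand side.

1/pi ∫_{-pi}^{pi} φ(u)^2 du = 1/pi · (50*pi) = 50.

50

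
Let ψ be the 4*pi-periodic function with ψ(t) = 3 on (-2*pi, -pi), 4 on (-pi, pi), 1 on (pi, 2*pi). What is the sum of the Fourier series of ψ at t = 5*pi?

5/2

t = 5*pi differs from t = pi by 1 full period(s), and the series is 4*pi-periodic.
At t = pi the one-sided limits are ψ(pi^-) = 4 and ψ(pi^+) = 1.
By Dirichlet's theorem the series converges to their average, [(4) + (1)]/2 = 5/2.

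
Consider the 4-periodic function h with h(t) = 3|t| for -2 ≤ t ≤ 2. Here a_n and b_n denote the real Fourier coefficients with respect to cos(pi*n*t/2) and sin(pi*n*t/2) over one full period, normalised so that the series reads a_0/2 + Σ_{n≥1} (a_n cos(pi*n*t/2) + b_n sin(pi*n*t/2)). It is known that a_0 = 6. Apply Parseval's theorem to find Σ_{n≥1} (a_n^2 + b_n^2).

6

Parseval: a_0^2/2 + Σ_{n≥1} (a_n^2+b_n^2) = 1/2 ∫_{-2}^{2} h(t)^2 dt = 24.
Subtract a_0^2/2 = 18: Σ (a_n^2+b_n^2) = 6.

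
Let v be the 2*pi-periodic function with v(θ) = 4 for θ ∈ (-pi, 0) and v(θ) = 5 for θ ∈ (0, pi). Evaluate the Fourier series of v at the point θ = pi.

9/2

θ = pi differs from θ = -pi by 1 full period(s), and the series is 2*pi-periodic.
At θ = -pi the one-sided limits are v(-pi^-) = 5 and v(-pi^+) = 4.
By Dirichlet's theorem the series converges to their average, [(5) + (4)]/2 = 9/2.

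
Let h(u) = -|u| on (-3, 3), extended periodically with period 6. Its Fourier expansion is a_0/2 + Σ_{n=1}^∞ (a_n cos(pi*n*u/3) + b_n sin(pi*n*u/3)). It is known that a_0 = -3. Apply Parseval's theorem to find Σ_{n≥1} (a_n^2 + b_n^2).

3/2

Parseval: a_0^2/2 + Σ_{n≥1} (a_n^2+b_n^2) = 1/3 ∫_{-3}^{3} h(u)^2 du = 6.
Subtract a_0^2/2 = 9/2: Σ (a_n^2+b_n^2) = 3/2.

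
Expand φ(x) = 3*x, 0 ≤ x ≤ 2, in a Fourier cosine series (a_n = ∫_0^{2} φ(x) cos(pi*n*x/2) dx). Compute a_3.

a_3 = ∫_0^{2} (3*x) cos(3*pi*x/2) dx.
Integrating by parts (boundary term plus one more integral), an antiderivative of (3*x) cos(3*pi*x/2) is 2*x*sin(3*pi*x/2)/pi + 4*cos(3*pi*x/2)/(3*pi**2); evaluating from 0 to 2: ∫_{0}^{2} (3*x) cos(3*pi*x/2) dx = (-4/(3*pi**2)) - (4/(3*pi**2)) = -8/(3*pi**2).
Hence a_3 = -8/(3*pi**2).

-8/(3*pi**2)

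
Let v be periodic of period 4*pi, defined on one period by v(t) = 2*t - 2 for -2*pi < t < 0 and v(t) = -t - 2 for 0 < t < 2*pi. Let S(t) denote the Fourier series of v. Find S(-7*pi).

-pi - 2

t = -7*pi differs from t = pi by -2 full period(s), and the series is 4*pi-periodic.
v is continuous at t = pi with value -pi - 2, so the series converges to -pi - 2 there.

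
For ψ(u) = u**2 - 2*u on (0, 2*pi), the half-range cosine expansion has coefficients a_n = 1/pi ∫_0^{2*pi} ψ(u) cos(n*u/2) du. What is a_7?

a_7 = 1/pi ∫_0^{2*pi} (u**2 - 2*u) cos(7*u/2) du.
Integrating by parts twice (tabular method), an antiderivative of (u**2 - 2*u) cos(7*u/2) is 2*u**2*sin(7*u/2)/7 - 4*u*sin(7*u/2)/7 + 8*u*cos(7*u/2)/49 - 16*sin(7*u/2)/343 - 8*cos(7*u/2)/49; evaluating from 0 to 2*pi: ∫_{0}^{2*pi} (u**2 - 2*u) cos(7*u/2) du = (8/49 - 16*pi/49) - (-8/49) = 16/49 - 16*pi/49.
Hence a_7 = (1/pi)·(16/49 - 16*pi/49) = 16*(1 - pi)/(49*pi).

16*(1 - pi)/(49*pi)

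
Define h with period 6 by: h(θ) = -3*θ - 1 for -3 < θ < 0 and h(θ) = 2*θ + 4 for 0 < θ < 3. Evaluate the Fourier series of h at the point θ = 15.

θ = 15 differs from θ = 3 by 2 full period(s), and the series is 6-periodic.
At θ = 3 the one-sided limits are h(3^-) = 10 and h(3^+) = 8.
By Dirichlet's theorem the series converges to their average, [(10) + (8)]/2 = 9.

9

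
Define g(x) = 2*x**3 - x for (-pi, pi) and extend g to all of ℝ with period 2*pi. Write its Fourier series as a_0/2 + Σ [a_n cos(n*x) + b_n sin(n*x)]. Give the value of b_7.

-122/343 + 4*pi**2/7

b_7 = 1/pi ∫_{-pi}^{pi} g(x) sin(7*x) dx.
g is odd and sin(7*x) is odd, so the integrand is even and b_7 = 2/pi ∫_0^{pi} g(x) sin(7*x) dx.
Integrating by parts three times (tabular method), an antiderivative of (2*x**3 - x) sin(7*x) is -2*x**3*cos(7*x)/7 + 6*x**2*sin(7*x)/49 + 61*x*cos(7*x)/343 - 61*sin(7*x)/2401; evaluating from 0 to pi: ∫_{0}^{pi} (2*x**3 - x) sin(7*x) dx = (pi*(-61 + 98*pi**2)/343) - (0) = pi*(-61 + 98*pi**2)/343.
Hence b_7 = (2/pi)·(pi*(-61 + 98*pi**2)/343) = -122/343 + 4*pi**2/7.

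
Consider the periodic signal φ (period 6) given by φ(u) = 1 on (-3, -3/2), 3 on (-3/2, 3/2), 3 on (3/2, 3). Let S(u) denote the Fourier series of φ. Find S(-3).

At u = -3 the one-sided limits are φ(-3^-) = 3 and φ(-3^+) = 1.
By Dirichlet's theorem the series converges to their average, [(3) + (1)]/2 = 2.

2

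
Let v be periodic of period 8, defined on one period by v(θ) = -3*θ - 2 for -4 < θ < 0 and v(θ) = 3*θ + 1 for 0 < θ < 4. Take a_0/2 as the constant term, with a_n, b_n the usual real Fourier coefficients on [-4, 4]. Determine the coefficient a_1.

a_1 = 1/4 ∫_{-4}^{4} v(θ) cos(pi*θ/4) dθ.
Split the integral at the breakpoints.
Integrating by parts (boundary term plus one more integral), an antiderivative of (-3*θ - 2) cos(pi*θ/4) is -12*θ*sin(pi*θ/4)/pi - 8*sin(pi*θ/4)/pi - 48*cos(pi*θ/4)/pi**2; evaluating from -4 to 0: ∫_{-4}^{0} (-3*θ - 2) cos(pi*θ/4) dθ = (-48/pi**2) - (48/pi**2) = -96/pi**2.
Integrating by parts (boundary term plus one more integral), an antiderivative of (3*θ + 1) cos(pi*θ/4) is 12*θ*sin(pi*θ/4)/pi + 4*sin(pi*θ/4)/pi + 48*cos(pi*θ/4)/pi**2; evaluating from 0 to 4: ∫_{0}^{4} (3*θ + 1) cos(pi*θ/4) dθ = (-48/pi**2) - (48/pi**2) = -96/pi**2.
Summing the pieces and multiplying by (1/4) gives a_1 = -48/pi**2.

-48/pi**2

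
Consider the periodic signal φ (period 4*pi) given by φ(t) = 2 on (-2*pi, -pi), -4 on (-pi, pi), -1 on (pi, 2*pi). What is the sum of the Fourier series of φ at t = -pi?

-1

At t = -pi the one-sided limits are φ(-pi^-) = 2 and φ(-pi^+) = -4.
By Dirichlet's theorem the series converges to their average, [(2) + (-4)]/2 = -1.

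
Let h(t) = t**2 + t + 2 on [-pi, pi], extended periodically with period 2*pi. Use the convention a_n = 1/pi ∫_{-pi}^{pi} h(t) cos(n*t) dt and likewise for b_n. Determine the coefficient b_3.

b_3 = 1/pi ∫_{-pi}^{pi} h(t) sin(3*t) dt.
Integrating by parts twice (tabular method), an antiderivative of (t**2 + t + 2) sin(3*t) is -t**2*cos(3*t)/3 + 2*t*sin(3*t)/9 - t*cos(3*t)/3 + sin(3*t)/9 - 16*cos(3*t)/27; evaluating from -pi to pi: ∫_{-pi}^{pi} (t**2 + t + 2) sin(3*t) dt = (16/27 + pi/3 + pi**2/3) - (-pi/3 + 16/27 + pi**2/3) = 2*pi/3.
Hence b_3 = (1/pi)·(2*pi/3) = 2/3.

2/3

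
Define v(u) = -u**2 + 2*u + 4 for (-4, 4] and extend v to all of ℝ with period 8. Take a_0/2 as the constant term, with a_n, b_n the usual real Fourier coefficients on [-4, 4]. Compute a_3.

a_3 = 1/4 ∫_{-4}^{4} v(u) cos(3*pi*u/4) du.
Integrating by parts twice (tabular method), an antiderivative of (-u**2 + 2*u + 4) cos(3*pi*u/4) is -4*u**2*sin(3*pi*u/4)/(3*pi) + 8*u*sin(3*pi*u/4)/(3*pi) - 32*u*cos(3*pi*u/4)/(9*pi**2) + 128*sin(3*pi*u/4)/(27*pi**3) + 16*sin(3*pi*u/4)/(3*pi) + 32*cos(3*pi*u/4)/(9*pi**2); evaluating from -4 to 4: ∫_{-4}^{4} (-u**2 + 2*u + 4) cos(3*pi*u/4) du = (32/(3*pi**2)) - (-160/(9*pi**2)) = 256/(9*pi**2).
Hence a_3 = (1/4)·(256/(9*pi**2)) = 64/(9*pi**2).

64/(9*pi**2)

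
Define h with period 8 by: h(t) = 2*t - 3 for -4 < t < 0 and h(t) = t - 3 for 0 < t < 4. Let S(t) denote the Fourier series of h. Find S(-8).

-3

t = -8 differs from t = 0 by -1 full period(s), and the series is 8-periodic.
h is continuous at t = 0 with value -3, so the series converges to -3 there.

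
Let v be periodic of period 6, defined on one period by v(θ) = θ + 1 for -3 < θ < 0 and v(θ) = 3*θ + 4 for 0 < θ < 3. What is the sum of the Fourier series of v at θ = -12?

θ = -12 differs from θ = 0 by -2 full period(s), and the series is 6-periodic.
At θ = 0 the one-sided limits are v(0^-) = 1 and v(0^+) = 4.
By Dirichlet's theorem the series converges to their average, [(1) + (4)]/2 = 5/2.

5/2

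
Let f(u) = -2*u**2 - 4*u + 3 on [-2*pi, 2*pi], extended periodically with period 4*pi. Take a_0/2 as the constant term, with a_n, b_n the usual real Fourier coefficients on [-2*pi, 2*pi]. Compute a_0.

a_0 = (1/(2*pi)) ∫_{-2*pi}^{2*pi} f(u) du = (1/(2*pi)) · (-32*pi**3/3 + 12*pi) = 6 - 16*pi**2/3.

6 - 16*pi**2/3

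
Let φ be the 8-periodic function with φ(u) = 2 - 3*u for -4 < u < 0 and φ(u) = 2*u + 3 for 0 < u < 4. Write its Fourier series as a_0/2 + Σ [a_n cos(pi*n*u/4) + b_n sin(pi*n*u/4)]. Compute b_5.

-2/(5*pi)

b_5 = 1/4 ∫_{-4}^{4} φ(u) sin(5*pi*u/4) du.
Split the integral at the breakpoints.
Integrating by parts (boundary term plus one more integral), an antiderivative of (2 - 3*u) sin(5*pi*u/4) is 12*u*cos(5*pi*u/4)/(5*pi) - 48*sin(5*pi*u/4)/(25*pi**2) - 8*cos(5*pi*u/4)/(5*pi); evaluating from -4 to 0: ∫_{-4}^{0} (2 - 3*u) sin(5*pi*u/4) du = (-8/(5*pi)) - (56/(5*pi)) = -64/(5*pi).
Integrating by parts (boundary term plus one more integral), an antiderivative of (2*u + 3) sin(5*pi*u/4) is -8*u*cos(5*pi*u/4)/(5*pi) + 32*sin(5*pi*u/4)/(25*pi**2) - 12*cos(5*pi*u/4)/(5*pi); evaluating from 0 to 4: ∫_{0}^{4} (2*u + 3) sin(5*pi*u/4) du = (44/(5*pi)) - (-12/(5*pi)) = 56/(5*pi).
Summing the pieces and multiplying by (1/4) gives b_5 = -2/(5*pi).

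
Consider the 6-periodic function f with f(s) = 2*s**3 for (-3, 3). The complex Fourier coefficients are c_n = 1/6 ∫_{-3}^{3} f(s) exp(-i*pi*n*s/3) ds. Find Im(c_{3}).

-18/pi + 12/pi**3

Since f is real-valued, Im(c_{3}) = -1/6 ∫_{-3}^{3} f(s) sin(pi*s) ds = -b_{3}/2.
f is odd and sin(pi*s) is odd, so the integrand is even: ∫_{-3}^{3} f(s) sin(pi*s) ds = 2∫_0^{3} f(s) sin(pi*s) ds.
Integrating by parts three times (tabular method), an antiderivative of (2*s**3) sin(pi*s) is -2*s**3*cos(pi*s)/pi + 6*s**2*sin(pi*s)/pi**2 + 12*s*cos(pi*s)/pi**3 - 12*sin(pi*s)/pi**4; evaluating from 0 to 3: ∫_{0}^{3} (2*s**3) sin(pi*s) ds = (-36/pi**3 + 54/pi) - (0) = -36/pi**3 + 54/pi.
So ∫_{-3}^{3} f(s) sin(pi*s) ds = -72/pi**3 + 108/pi.
Hence Im(c_{3}) = (-1/6)·(-72/pi**3 + 108/pi) = -18/pi + 12/pi**3.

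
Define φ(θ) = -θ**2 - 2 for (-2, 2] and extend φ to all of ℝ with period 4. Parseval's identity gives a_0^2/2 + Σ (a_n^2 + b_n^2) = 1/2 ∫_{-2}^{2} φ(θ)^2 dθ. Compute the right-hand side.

376/15

1/2 ∫_{-2}^{2} φ(θ)^2 dθ = 1/2 · (752/15) = 376/15.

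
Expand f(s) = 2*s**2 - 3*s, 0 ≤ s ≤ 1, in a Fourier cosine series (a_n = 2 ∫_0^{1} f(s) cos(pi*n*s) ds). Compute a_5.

a_5 = 2 ∫_0^{1} (2*s**2 - 3*s) cos(5*pi*s) ds.
Integrating by parts twice (tabular method), an antiderivative of (2*s**2 - 3*s) cos(5*pi*s) is 2*s**2*sin(5*pi*s)/(5*pi) - 3*s*sin(5*pi*s)/(5*pi) + 4*s*cos(5*pi*s)/(25*pi**2) - 4*sin(5*pi*s)/(125*pi**3) - 3*cos(5*pi*s)/(25*pi**2); evaluating from 0 to 1: ∫_{0}^{1} (2*s**2 - 3*s) cos(5*pi*s) ds = (-1/(25*pi**2)) - (-3/(25*pi**2)) = 2/(25*pi**2).
Hence a_5 = 2·(2/(25*pi**2)) = 4/(25*pi**2).

4/(25*pi**2)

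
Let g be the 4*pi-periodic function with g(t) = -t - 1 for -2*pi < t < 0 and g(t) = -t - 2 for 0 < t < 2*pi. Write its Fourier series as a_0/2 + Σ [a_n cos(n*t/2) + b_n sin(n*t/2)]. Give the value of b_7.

2*(-2*pi - 1)/(7*pi)

b_7 = (1/(2*pi)) ∫_{-2*pi}^{2*pi} g(t) sin(7*t/2) dt.
Split the integral at the breakpoints.
Integrating by parts (boundary term plus one more integral), an antiderivative of (-t - 1) sin(7*t/2) is 2*t*cos(7*t/2)/7 - 4*sin(7*t/2)/49 + 2*cos(7*t/2)/7; evaluating from -2*pi to 0: ∫_{-2*pi}^{0} (-t - 1) sin(7*t/2) dt = (2/7) - (-2/7 + 4*pi/7) = 4/7 - 4*pi/7.
Integrating by parts (boundary term plus one more integral), an antiderivative of (-t - 2) sin(7*t/2) is 2*t*cos(7*t/2)/7 - 4*sin(7*t/2)/49 + 4*cos(7*t/2)/7; evaluating from 0 to 2*pi: ∫_{0}^{2*pi} (-t - 2) sin(7*t/2) dt = (-4*pi/7 - 4/7) - (4/7) = -4*pi/7 - 8/7.
Summing the pieces and multiplying by (1/(2*pi)) gives b_7 = 2*(-2*pi - 1)/(7*pi).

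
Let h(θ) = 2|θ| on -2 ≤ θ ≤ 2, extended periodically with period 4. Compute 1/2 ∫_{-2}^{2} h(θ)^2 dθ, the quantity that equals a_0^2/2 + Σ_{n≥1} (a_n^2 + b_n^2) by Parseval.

1/2 ∫_{-2}^{2} h(θ)^2 dθ = 1/2 · (64/3) = 32/3.

32/3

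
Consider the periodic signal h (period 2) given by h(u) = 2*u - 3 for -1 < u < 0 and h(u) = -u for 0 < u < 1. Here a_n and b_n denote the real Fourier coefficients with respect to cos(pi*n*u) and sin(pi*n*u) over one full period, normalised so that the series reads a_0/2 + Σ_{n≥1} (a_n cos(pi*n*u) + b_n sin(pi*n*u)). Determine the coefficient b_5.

b_5 = ∫_{-1}^{1} h(u) sin(5*pi*u) du.
Split the integral at the breakpoints.
Integrating by parts (boundary term plus one more integral), an antiderivative of (2*u - 3) sin(5*pi*u) is -2*u*cos(5*pi*u)/(5*pi) + 2*sin(5*pi*u)/(25*pi**2) + 3*cos(5*pi*u)/(5*pi); evaluating from -1 to 0: ∫_{-1}^{0} (2*u - 3) sin(5*pi*u) du = (3/(5*pi)) - (-1/pi) = 8/(5*pi).
Integrating by parts (boundary term plus one more integral), an antiderivative of (-u) sin(5*pi*u) is u*cos(5*pi*u)/(5*pi) - sin(5*pi*u)/(25*pi**2); evaluating from 0 to 1: ∫_{0}^{1} (-u) sin(5*pi*u) du = (-1/(5*pi)) - (0) = -1/(5*pi).
Summing the pieces gives b_5 = 7/(5*pi).

7/(5*pi)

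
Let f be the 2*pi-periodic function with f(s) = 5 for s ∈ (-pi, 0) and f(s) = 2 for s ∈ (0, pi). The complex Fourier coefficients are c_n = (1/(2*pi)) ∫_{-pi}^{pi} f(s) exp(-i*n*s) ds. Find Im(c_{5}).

Since f is real-valued, Im(c_{5}) = -(1/(2*pi)) ∫_{-pi}^{pi} f(s) sin(5*s) ds = -b_{5}/2.
Split the integral at the breakpoints.
Directly, an antiderivative of (5) sin(5*s) is -cos(5*s); evaluating from -pi to 0: ∫_{-pi}^{0} (5) sin(5*s) ds = (-1) - (1) = -2.
Directly, an antiderivative of (2) sin(5*s) is -2*cos(5*s)/5; evaluating from 0 to pi: ∫_{0}^{pi} (2) sin(5*s) ds = (2/5) - (-2/5) = 4/5.
So ∫_{-pi}^{pi} f(s) sin(5*s) ds = -6/5.
Hence Im(c_{5}) = (-1/(2*pi))·(-6/5) = 3/(5*pi).

3/(5*pi)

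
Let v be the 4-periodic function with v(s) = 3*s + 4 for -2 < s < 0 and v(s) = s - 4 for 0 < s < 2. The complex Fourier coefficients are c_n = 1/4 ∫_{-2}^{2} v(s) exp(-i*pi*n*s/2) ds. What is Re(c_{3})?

Since v is real-valued, Re(c_{3}) = 1/4 ∫_{-2}^{2} v(s) cos(3*pi*s/2) ds = a_{3}/2.
Split the integral at the breakpoints.
Integrating by parts (boundary term plus one more integral), an antiderivative of (3*s + 4) cos(3*pi*s/2) is 2*s*sin(3*pi*s/2)/pi + 8*sin(3*pi*s/2)/(3*pi) + 4*cos(3*pi*s/2)/(3*pi**2); evaluating from -2 to 0: ∫_{-2}^{0} (3*s + 4) cos(3*pi*s/2) ds = (4/(3*pi**2)) - (-4/(3*pi**2)) = 8/(3*pi**2).
Integrating by parts (boundary term plus one more integral), an antiderivative of (s - 4) cos(3*pi*s/2) is 2*s*sin(3*pi*s/2)/(3*pi) - 8*sin(3*pi*s/2)/(3*pi) + 4*cos(3*pi*s/2)/(9*pi**2); evaluating from 0 to 2: ∫_{0}^{2} (s - 4) cos(3*pi*s/2) ds = (-4/(9*pi**2)) - (4/(9*pi**2)) = -8/(9*pi**2).
So ∫_{-2}^{2} v(s) cos(3*pi*s/2) ds = 16/(9*pi**2).
Hence Re(c_{3}) = (1/4)·(16/(9*pi**2)) = 4/(9*pi**2).

4/(9*pi**2)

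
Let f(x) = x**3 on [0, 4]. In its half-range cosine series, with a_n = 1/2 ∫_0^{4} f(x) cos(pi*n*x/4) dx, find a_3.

128*(4 - 9*pi**2)/(27*pi**4)

a_3 = 1/2 ∫_0^{4} (x**3) cos(3*pi*x/4) dx.
Integrating by parts three times (tabular method), an antiderivative of (x**3) cos(3*pi*x/4) is 4*x**3*sin(3*pi*x/4)/(3*pi) + 16*x**2*cos(3*pi*x/4)/(3*pi**2) - 128*x*sin(3*pi*x/4)/(9*pi**3) - 512*cos(3*pi*x/4)/(27*pi**4); evaluating from 0 to 4: ∫_{0}^{4} (x**3) cos(3*pi*x/4) dx = (256*(2 - 9*pi**2)/(27*pi**4)) - (-512/(27*pi**4)) = 256*(4 - 9*pi**2)/(27*pi**4).
Hence a_3 = (1/2)·(256*(4 - 9*pi**2)/(27*pi**4)) = 128*(4 - 9*pi**2)/(27*pi**4).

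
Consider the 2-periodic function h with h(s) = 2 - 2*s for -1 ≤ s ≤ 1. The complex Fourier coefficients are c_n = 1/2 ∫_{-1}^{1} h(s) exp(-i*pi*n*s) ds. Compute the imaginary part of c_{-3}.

-2/(3*pi)

Since h is real-valued, Im(c_{-3}) = -1/2 ∫_{-1}^{1} h(s) sin(-3*pi*s) ds = b_{3}/2.
Integrating by parts (boundary term plus one more integral), an antiderivative of (2 - 2*s) sin(-3*pi*s) is -2*s*cos(3*pi*s)/(3*pi) + 2*sin(3*pi*s)/(9*pi**2) + 2*cos(3*pi*s)/(3*pi); evaluating from -1 to 1: ∫_{-1}^{1} (2 - 2*s) sin(-3*pi*s) ds = (0) - (-4/(3*pi)) = 4/(3*pi).
Hence Im(c_{-3}) = (-1/2)·(4/(3*pi)) = -2/(3*pi).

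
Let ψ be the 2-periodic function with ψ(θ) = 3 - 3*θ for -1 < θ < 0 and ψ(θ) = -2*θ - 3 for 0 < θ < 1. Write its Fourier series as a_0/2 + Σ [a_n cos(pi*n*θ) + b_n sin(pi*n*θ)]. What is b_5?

-17/(5*pi)

b_5 = ∫_{-1}^{1} ψ(θ) sin(5*pi*θ) dθ.
Split the integral at the breakpoints.
Integrating by parts (boundary term plus one more integral), an antiderivative of (3 - 3*θ) sin(5*pi*θ) is 3*θ*cos(5*pi*θ)/(5*pi) - 3*sin(5*pi*θ)/(25*pi**2) - 3*cos(5*pi*θ)/(5*pi); evaluating from -1 to 0: ∫_{-1}^{0} (3 - 3*θ) sin(5*pi*θ) dθ = (-3/(5*pi)) - (6/(5*pi)) = -9/(5*pi).
Integrating by parts (boundary term plus one more integral), an antiderivative of (-2*θ - 3) sin(5*pi*θ) is 2*θ*cos(5*pi*θ)/(5*pi) - 2*sin(5*pi*θ)/(25*pi**2) + 3*cos(5*pi*θ)/(5*pi); evaluating from 0 to 1: ∫_{0}^{1} (-2*θ - 3) sin(5*pi*θ) dθ = (-1/pi) - (3/(5*pi)) = -8/(5*pi).
Summing the pieces gives b_5 = -17/(5*pi).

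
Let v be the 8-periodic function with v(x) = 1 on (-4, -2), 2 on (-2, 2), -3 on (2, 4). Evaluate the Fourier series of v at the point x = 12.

x = 12 differs from x = -4 by 2 full period(s), and the series is 8-periodic.
At x = -4 the one-sided limits are v(-4^-) = -3 and v(-4^+) = 1.
By Dirichlet's theorem the series converges to their average, [(-3) + (1)]/2 = -1.

-1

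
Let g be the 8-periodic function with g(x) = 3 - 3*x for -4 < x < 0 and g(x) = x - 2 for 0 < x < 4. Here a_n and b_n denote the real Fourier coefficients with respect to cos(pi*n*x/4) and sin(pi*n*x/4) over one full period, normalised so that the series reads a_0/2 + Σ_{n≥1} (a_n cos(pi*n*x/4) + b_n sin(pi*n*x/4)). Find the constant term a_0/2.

9/2

a_0 = 1/4 ∫_{-4}^{4} g(x) dx = 1/4 · (36) = 9.
So the constant term a_0/2 = 9/2.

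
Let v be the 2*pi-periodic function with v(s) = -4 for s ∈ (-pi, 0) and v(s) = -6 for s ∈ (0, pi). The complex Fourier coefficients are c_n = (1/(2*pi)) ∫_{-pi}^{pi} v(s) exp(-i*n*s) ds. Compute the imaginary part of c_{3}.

Since v is real-valued, Im(c_{3}) = -(1/(2*pi)) ∫_{-pi}^{pi} v(s) sin(3*s) ds = -b_{3}/2.
Split the integral at the breakpoints.
Directly, an antiderivative of (-4) sin(3*s) is 4*cos(3*s)/3; evaluating from -pi to 0: ∫_{-pi}^{0} (-4) sin(3*s) ds = (4/3) - (-4/3) = 8/3.
Directly, an antiderivative of (-6) sin(3*s) is 2*cos(3*s); evaluating from 0 to pi: ∫_{0}^{pi} (-6) sin(3*s) ds = (-2) - (2) = -4.
So ∫_{-pi}^{pi} v(s) sin(3*s) ds = -4/3.
Hence Im(c_{3}) = (-1/(2*pi))·(-4/3) = 2/(3*pi).

2/(3*pi)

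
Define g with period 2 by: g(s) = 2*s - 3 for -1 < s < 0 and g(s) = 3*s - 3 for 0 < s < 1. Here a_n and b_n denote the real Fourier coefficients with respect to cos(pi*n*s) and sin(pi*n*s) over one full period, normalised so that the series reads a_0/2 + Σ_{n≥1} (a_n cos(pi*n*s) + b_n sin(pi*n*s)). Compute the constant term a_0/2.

-11/4

a_0 = ∫_{-1}^{1} g(s) ds = -11/2.
So the constant term a_0/2 = -11/4.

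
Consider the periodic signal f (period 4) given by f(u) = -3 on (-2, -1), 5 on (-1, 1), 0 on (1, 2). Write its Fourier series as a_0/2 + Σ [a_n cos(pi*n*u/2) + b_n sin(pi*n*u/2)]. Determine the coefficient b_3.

1/pi

b_3 = 1/2 ∫_{-2}^{2} f(u) sin(3*pi*u/2) du.
Split the integral at the breakpoints.
Directly, an antiderivative of (-3) sin(3*pi*u/2) is 2*cos(3*pi*u/2)/pi; evaluating from -2 to -1: ∫_{-2}^{-1} (-3) sin(3*pi*u/2) du = (0) - (-2/pi) = 2/pi.
Directly, an antiderivative of (5) sin(3*pi*u/2) is -10*cos(3*pi*u/2)/(3*pi); evaluating from -1 to 1: ∫_{-1}^{1} (5) sin(3*pi*u/2) du = (0) - (0) = 0.
∫_{1}^{2} (0) sin(3*pi*u/2) du = 0.
Summing the pieces and multiplying by (1/2) gives b_3 = 1/pi.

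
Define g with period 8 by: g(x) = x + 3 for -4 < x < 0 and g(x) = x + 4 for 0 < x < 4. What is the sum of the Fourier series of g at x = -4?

7/2

At x = -4 the one-sided limits are g(-4^-) = 8 and g(-4^+) = -1.
By Dirichlet's theorem the series converges to their average, [(8) + (-1)]/2 = 7/2.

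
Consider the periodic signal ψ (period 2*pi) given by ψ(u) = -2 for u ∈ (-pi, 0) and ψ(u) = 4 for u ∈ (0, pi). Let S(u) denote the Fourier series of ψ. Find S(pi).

1

u = pi differs from u = -pi by 1 full period(s), and the series is 2*pi-periodic.
At u = -pi the one-sided limits are ψ(-pi^-) = 4 and ψ(-pi^+) = -2.
By Dirichlet's theorem the series converges to their average, [(4) + (-2)]/2 = 1.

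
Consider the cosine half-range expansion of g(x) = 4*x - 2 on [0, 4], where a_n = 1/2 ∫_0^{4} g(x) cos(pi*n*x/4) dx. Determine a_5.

-64/(25*pi**2)

a_5 = 1/2 ∫_0^{4} (4*x - 2) cos(5*pi*x/4) dx.
Integrating by parts (boundary term plus one more integral), an antiderivative of (4*x - 2) cos(5*pi*x/4) is 16*x*sin(5*pi*x/4)/(5*pi) - 8*sin(5*pi*x/4)/(5*pi) + 64*cos(5*pi*x/4)/(25*pi**2); evaluating from 0 to 4: ∫_{0}^{4} (4*x - 2) cos(5*pi*x/4) dx = (-64/(25*pi**2)) - (64/(25*pi**2)) = -128/(25*pi**2).
Hence a_5 = (1/2)·(-128/(25*pi**2)) = -64/(25*pi**2).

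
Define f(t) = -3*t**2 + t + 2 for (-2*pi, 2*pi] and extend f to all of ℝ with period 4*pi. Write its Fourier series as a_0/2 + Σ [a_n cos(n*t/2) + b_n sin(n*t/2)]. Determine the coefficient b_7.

4/7

b_7 = (1/(2*pi)) ∫_{-2*pi}^{2*pi} f(t) sin(7*t/2) dt.
Integrating by parts twice (tabular method), an antiderivative of (-3*t**2 + t + 2) sin(7*t/2) is 6*t**2*cos(7*t/2)/7 - 24*t*sin(7*t/2)/49 - 2*t*cos(7*t/2)/7 + 4*sin(7*t/2)/49 - 244*cos(7*t/2)/343; evaluating from -2*pi to 2*pi: ∫_{-2*pi}^{2*pi} (-3*t**2 + t + 2) sin(7*t/2) dt = (-24*pi**2/7 + 244/343 + 4*pi/7) - (-24*pi**2/7 - 4*pi/7 + 244/343) = 8*pi/7.
Hence b_7 = (1/(2*pi))·(8*pi/7) = 4/7.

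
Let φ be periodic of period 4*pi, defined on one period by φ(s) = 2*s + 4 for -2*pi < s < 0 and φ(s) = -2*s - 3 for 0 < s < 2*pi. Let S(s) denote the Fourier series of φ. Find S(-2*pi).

1/2 - 4*pi

At s = -2*pi the one-sided limits are φ(-2*pi^-) = -4*pi - 3 and φ(-2*pi^+) = 4 - 4*pi.
By Dirichlet's theorem the series converges to their average, [(-4*pi - 3) + (4 - 4*pi)]/2 = 1/2 - 4*pi.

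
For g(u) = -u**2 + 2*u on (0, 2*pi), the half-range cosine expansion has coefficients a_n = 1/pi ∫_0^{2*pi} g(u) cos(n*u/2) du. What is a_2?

a_2 = 1/pi ∫_0^{2*pi} (-u**2 + 2*u) cos(u) du.
Integrating by parts twice (tabular method), an antiderivative of (-u**2 + 2*u) cos(u) is -u**2*sin(u) + 2*u*sin(u) - 2*u*cos(u) + 2*sin(u) + 2*cos(u); evaluating from 0 to 2*pi: ∫_{0}^{2*pi} (-u**2 + 2*u) cos(u) du = (2 - 4*pi) - (2) = -4*pi.
Hence a_2 = (1/pi)·(-4*pi) = -4.

-4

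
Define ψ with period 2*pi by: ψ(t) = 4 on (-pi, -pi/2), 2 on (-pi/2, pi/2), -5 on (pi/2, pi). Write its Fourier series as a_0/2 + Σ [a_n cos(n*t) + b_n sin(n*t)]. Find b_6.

3/pi

b_6 = 1/pi ∫_{-pi}^{pi} ψ(t) sin(6*t) dt.
Split the integral at the breakpoints.
Directly, an antiderivative of (4) sin(6*t) is -2*cos(6*t)/3; evaluating from -pi to -pi/2: ∫_{-pi}^{-pi/2} (4) sin(6*t) dt = (2/3) - (-2/3) = 4/3.
Directly, an antiderivative of (2) sin(6*t) is -cos(6*t)/3; evaluating from -pi/2 to pi/2: ∫_{-pi/2}^{pi/2} (2) sin(6*t) dt = (1/3) - (1/3) = 0.
Directly, an antiderivative of (-5) sin(6*t) is 5*cos(6*t)/6; evaluating from pi/2 to pi: ∫_{pi/2}^{pi} (-5) sin(6*t) dt = (5/6) - (-5/6) = 5/3.
Summing the pieces and multiplying by (1/pi) gives b_6 = 3/pi.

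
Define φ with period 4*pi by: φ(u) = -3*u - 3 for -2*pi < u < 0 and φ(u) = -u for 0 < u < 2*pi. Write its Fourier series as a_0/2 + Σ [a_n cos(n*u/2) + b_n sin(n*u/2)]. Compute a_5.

a_5 = (1/(2*pi)) ∫_{-2*pi}^{2*pi} φ(u) cos(5*u/2) du.
Split the integral at the breakpoints.
Integrating by parts (boundary term plus one more integral), an antiderivative of (-3*u - 3) cos(5*u/2) is -6*u*sin(5*u/2)/5 - 6*sin(5*u/2)/5 - 12*cos(5*u/2)/25; evaluating from -2*pi to 0: ∫_{-2*pi}^{0} (-3*u - 3) cos(5*u/2) du = (-12/25) - (12/25) = -24/25.
Integrating by parts (boundary term plus one more integral), an antiderivative of (-u) cos(5*u/2) is -2*u*sin(5*u/2)/5 - 4*cos(5*u/2)/25; evaluating from 0 to 2*pi: ∫_{0}^{2*pi} (-u) cos(5*u/2) du = (4/25) - (-4/25) = 8/25.
Summing the pieces and multiplying by (1/(2*pi)) gives a_5 = -8/(25*pi).

-8/(25*pi)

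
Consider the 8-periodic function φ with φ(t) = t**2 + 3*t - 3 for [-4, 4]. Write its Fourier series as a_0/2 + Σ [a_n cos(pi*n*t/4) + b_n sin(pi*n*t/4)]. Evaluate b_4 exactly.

b_4 = 1/4 ∫_{-4}^{4} φ(t) sin(pi*t) dt.
Integrating by parts twice (tabular method), an antiderivative of (t**2 + 3*t - 3) sin(pi*t) is -t**2*cos(pi*t)/pi + 2*t*sin(pi*t)/pi**2 - 3*t*cos(pi*t)/pi + 3*sin(pi*t)/pi**2 + 2*cos(pi*t)/pi**3 + 3*cos(pi*t)/pi; evaluating from -4 to 4: ∫_{-4}^{4} (t**2 + 3*t - 3) sin(pi*t) dt = (-25/pi + 2/pi**3) - ((2 - pi**2)/pi**3) = -24/pi.
Hence b_4 = (1/4)·(-24/pi) = -6/pi.

-6/pi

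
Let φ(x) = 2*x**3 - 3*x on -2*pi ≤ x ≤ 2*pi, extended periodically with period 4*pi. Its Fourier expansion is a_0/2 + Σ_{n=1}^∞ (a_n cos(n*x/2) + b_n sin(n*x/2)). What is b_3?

-100/9 + 32*pi**2/3

b_3 = (1/(2*pi)) ∫_{-2*pi}^{2*pi} φ(x) sin(3*x/2) dx.
φ is odd and sin(3*x/2) is odd, so the integrand is even and b_3 = 1/pi ∫_0^{2*pi} φ(x) sin(3*x/2) dx.
Integrating by parts three times (tabular method), an antiderivative of (2*x**3 - 3*x) sin(3*x/2) is -4*x**3*cos(3*x/2)/3 + 8*x**2*sin(3*x/2)/3 + 50*x*cos(3*x/2)/9 - 100*sin(3*x/2)/27; evaluating from 0 to 2*pi: ∫_{0}^{2*pi} (2*x**3 - 3*x) sin(3*x/2) dx = (4*pi*(-25 + 24*pi**2)/9) - (0) = 4*pi*(-25 + 24*pi**2)/9.
Hence b_3 = (1/pi)·(4*pi*(-25 + 24*pi**2)/9) = -100/9 + 32*pi**2/3.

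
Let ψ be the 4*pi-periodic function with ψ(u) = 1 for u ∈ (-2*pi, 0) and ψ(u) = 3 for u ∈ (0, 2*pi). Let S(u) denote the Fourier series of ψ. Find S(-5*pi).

u = -5*pi differs from u = -pi by -1 full period(s), and the series is 4*pi-periodic.
ψ is continuous at u = -pi with value 1, so the series converges to 1 there.

1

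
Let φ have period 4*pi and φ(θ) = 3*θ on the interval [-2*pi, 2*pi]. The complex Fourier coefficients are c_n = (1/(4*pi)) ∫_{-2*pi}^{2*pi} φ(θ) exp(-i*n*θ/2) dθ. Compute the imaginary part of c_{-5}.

Since φ is real-valued, Im(c_{-5}) = -(1/(4*pi)) ∫_{-2*pi}^{2*pi} φ(θ) sin(-5*θ/2) dθ = b_{5}/2.
φ is odd and sin(-5*θ/2) is odd, so the integrand is even: ∫_{-2*pi}^{2*pi} φ(θ) sin(-5*θ/2) dθ = 2∫_0^{2*pi} φ(θ) sin(-5*θ/2) dθ.
Integrating by parts (boundary term plus one more integral), an antiderivative of (3*θ) sin(-5*θ/2) is 6*θ*cos(5*θ/2)/5 - 12*sin(5*θ/2)/25; evaluating from 0 to 2*pi: ∫_{0}^{2*pi} (3*θ) sin(-5*θ/2) dθ = (-12*pi/5) - (0) = -12*pi/5.
So ∫_{-2*pi}^{2*pi} φ(θ) sin(-5*θ/2) dθ = -24*pi/5.
Hence Im(c_{-5}) = (-1/(4*pi))·(-24*pi/5) = 6/5.

6/5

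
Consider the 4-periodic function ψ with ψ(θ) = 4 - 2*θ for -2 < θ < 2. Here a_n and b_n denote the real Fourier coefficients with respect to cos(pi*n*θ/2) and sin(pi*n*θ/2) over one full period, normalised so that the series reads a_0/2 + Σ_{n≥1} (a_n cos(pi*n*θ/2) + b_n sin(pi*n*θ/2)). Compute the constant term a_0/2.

4

a_0 = 1/2 ∫_{-2}^{2} ψ(θ) dθ = 1/2 · (16) = 8.
So the constant term a_0/2 = 4.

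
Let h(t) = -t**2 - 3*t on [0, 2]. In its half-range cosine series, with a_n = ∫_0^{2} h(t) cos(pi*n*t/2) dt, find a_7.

40/(49*pi**2)

a_7 = ∫_0^{2} (-t**2 - 3*t) cos(7*pi*t/2) dt.
Integrating by parts twice (tabular method), an antiderivative of (-t**2 - 3*t) cos(7*pi*t/2) is -2*t**2*sin(7*pi*t/2)/(7*pi) - 6*t*sin(7*pi*t/2)/(7*pi) - 8*t*cos(7*pi*t/2)/(49*pi**2) + 16*sin(7*pi*t/2)/(343*pi**3) - 12*cos(7*pi*t/2)/(49*pi**2); evaluating from 0 to 2: ∫_{0}^{2} (-t**2 - 3*t) cos(7*pi*t/2) dt = (4/(7*pi**2)) - (-12/(49*pi**2)) = 40/(49*pi**2).
Hence a_7 = 40/(49*pi**2).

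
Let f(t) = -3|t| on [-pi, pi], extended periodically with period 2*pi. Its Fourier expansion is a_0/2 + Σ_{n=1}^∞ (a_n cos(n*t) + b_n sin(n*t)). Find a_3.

a_3 = 1/pi ∫_{-pi}^{pi} f(t) cos(3*t) dt.
f is even and cos(3*t) is even, so the integrand is even and a_3 = 2/pi ∫_0^{pi} f(t) cos(3*t) dt.
Integrating by parts (boundary term plus one more integral), an antiderivative of (-3*t) cos(3*t) is -t*sin(3*t) - cos(3*t)/3; evaluating from 0 to pi: ∫_{0}^{pi} (-3*t) cos(3*t) dt = (1/3) - (-1/3) = 2/3.
Hence a_3 = (2/pi)·(2/3) = 4/(3*pi).

4/(3*pi)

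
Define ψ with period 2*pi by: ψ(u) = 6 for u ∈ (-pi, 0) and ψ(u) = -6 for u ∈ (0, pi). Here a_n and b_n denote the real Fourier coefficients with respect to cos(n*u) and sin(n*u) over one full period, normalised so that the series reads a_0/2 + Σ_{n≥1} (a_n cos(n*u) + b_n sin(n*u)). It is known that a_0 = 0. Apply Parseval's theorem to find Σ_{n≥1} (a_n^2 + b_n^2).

72

Parseval: a_0^2/2 + Σ_{n≥1} (a_n^2+b_n^2) = 1/pi ∫_{-pi}^{pi} ψ(u)^2 du = 72.
Subtract a_0^2/2 = 0: Σ (a_n^2+b_n^2) = 72.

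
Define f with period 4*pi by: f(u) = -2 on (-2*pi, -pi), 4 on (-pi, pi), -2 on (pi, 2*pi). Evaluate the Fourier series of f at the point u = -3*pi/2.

-2

f is continuous at u = -3*pi/2 with value -2, so the series converges to -2 there.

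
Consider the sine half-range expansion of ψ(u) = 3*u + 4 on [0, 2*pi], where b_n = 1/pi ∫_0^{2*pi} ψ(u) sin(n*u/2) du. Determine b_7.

4*(4 + 3*pi)/(7*pi)

b_7 = 1/pi ∫_0^{2*pi} (3*u + 4) sin(7*u/2) du.
Integrating by parts (boundary term plus one more integral), an antiderivative of (3*u + 4) sin(7*u/2) is -6*u*cos(7*u/2)/7 + 12*sin(7*u/2)/49 - 8*cos(7*u/2)/7; evaluating from 0 to 2*pi: ∫_{0}^{2*pi} (3*u + 4) sin(7*u/2) du = (8/7 + 12*pi/7) - (-8/7) = 16/7 + 12*pi/7.
Hence b_7 = (1/pi)·(16/7 + 12*pi/7) = 4*(4 + 3*pi)/(7*pi).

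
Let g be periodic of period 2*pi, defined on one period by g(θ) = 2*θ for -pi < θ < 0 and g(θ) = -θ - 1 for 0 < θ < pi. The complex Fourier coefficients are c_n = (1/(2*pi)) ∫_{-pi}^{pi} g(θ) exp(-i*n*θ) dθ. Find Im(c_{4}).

1/8

Since g is real-valued, Im(c_{4}) = -(1/(2*pi)) ∫_{-pi}^{pi} g(θ) sin(4*θ) dθ = -b_{4}/2.
Split the integral at the breakpoints.
Integrating by parts (boundary term plus one more integral), an antiderivative of (2*θ) sin(4*θ) is -θ*cos(4*θ)/2 + sin(4*θ)/8; evaluating from -pi to 0: ∫_{-pi}^{0} (2*θ) sin(4*θ) dθ = (0) - (pi/2) = -pi/2.
Integrating by parts (boundary term plus one more integral), an antiderivative of (-θ - 1) sin(4*θ) is θ*cos(4*θ)/4 - sin(4*θ)/16 + cos(4*θ)/4; evaluating from 0 to pi: ∫_{0}^{pi} (-θ - 1) sin(4*θ) dθ = (1/4 + pi/4) - (1/4) = pi/4.
So ∫_{-pi}^{pi} g(θ) sin(4*θ) dθ = -pi/4.
Hence Im(c_{4}) = (-1/(2*pi))·(-pi/4) = 1/8.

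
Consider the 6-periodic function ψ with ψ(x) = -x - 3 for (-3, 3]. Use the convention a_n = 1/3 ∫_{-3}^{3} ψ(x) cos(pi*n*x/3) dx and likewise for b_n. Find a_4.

0

a_4 = 1/3 ∫_{-3}^{3} ψ(x) cos(4*pi*x/3) dx.
Integrating by parts (boundary term plus one more integral), an antiderivative of (-x - 3) cos(4*pi*x/3) is -3*x*sin(4*pi*x/3)/(4*pi) - 9*sin(4*pi*x/3)/(4*pi) - 9*cos(4*pi*x/3)/(16*pi**2); evaluating from -3 to 3: ∫_{-3}^{3} (-x - 3) cos(4*pi*x/3) dx = (-9/(16*pi**2)) - (-9/(16*pi**2)) = 0.
Hence a_4 = (1/3)·(0) = 0.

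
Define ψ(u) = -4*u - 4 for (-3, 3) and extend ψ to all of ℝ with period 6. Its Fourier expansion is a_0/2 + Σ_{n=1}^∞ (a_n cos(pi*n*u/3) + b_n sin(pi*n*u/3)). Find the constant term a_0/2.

-4

a_0 = 1/3 ∫_{-3}^{3} ψ(u) du = 1/3 · (-24) = -8.
So the constant term a_0/2 = -4.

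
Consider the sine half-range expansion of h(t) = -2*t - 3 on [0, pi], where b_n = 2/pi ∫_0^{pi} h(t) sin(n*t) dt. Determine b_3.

b_3 = 2/pi ∫_0^{pi} (-2*t - 3) sin(3*t) dt.
Integrating by parts (boundary term plus one more integral), an antiderivative of (-2*t - 3) sin(3*t) is 2*t*cos(3*t)/3 - 2*sin(3*t)/9 + cos(3*t); evaluating from 0 to pi: ∫_{0}^{pi} (-2*t - 3) sin(3*t) dt = (-2*pi/3 - 1) - (1) = -2*pi/3 - 2.
Hence b_3 = (2/pi)·(-2*pi/3 - 2) = -4/3 - 4/pi.

-4/3 - 4/pi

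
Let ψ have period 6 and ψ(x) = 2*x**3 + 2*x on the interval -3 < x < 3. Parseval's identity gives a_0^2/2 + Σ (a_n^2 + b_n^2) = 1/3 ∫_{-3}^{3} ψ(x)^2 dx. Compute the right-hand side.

1/3 ∫_{-3}^{3} ψ(x)^2 dx = 1/3 · (117216/35) = 39072/35.

39072/35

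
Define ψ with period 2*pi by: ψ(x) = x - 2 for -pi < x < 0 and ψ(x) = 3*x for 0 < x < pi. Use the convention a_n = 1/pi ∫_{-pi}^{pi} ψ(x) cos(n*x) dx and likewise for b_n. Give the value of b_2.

b_2 = 1/pi ∫_{-pi}^{pi} ψ(x) sin(2*x) dx.
Split the integral at the breakpoints.
Integrating by parts (boundary term plus one more integral), an antiderivative of (x - 2) sin(2*x) is -x*cos(2*x)/2 + sin(2*x)/4 + cos(2*x); evaluating from -pi to 0: ∫_{-pi}^{0} (x - 2) sin(2*x) dx = (1) - (1 + pi/2) = -pi/2.
Integrating by parts (boundary term plus one more integral), an antiderivative of (3*x) sin(2*x) is -3*x*cos(2*x)/2 + 3*sin(2*x)/4; evaluating from 0 to pi: ∫_{0}^{pi} (3*x) sin(2*x) dx = (-3*pi/2) - (0) = -3*pi/2.
Summing the pieces and multiplying by (1/pi) gives b_2 = -2.

-2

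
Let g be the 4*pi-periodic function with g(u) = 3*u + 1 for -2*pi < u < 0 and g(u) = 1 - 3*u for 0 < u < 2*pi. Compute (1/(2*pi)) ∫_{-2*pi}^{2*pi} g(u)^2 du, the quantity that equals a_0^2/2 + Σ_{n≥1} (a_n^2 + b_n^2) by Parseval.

(1/(2*pi)) ∫_{-2*pi}^{2*pi} g(u)^2 du = (1/(2*pi)) · (4*pi*(-6*pi + 1 + 12*pi**2)) = -12*pi + 2 + 24*pi**2.

-12*pi + 2 + 24*pi**2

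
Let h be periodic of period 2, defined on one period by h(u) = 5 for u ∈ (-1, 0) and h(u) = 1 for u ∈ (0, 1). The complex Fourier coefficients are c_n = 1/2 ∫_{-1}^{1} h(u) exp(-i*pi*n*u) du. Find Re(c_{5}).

Since h is real-valued, Re(c_{5}) = 1/2 ∫_{-1}^{1} h(u) cos(5*pi*u) du = a_{5}/2.
Split the integral at the breakpoints.
Directly, an antiderivative of (5) cos(5*pi*u) is sin(5*pi*u)/pi; evaluating from -1 to 0: ∫_{-1}^{0} (5) cos(5*pi*u) du = (0) - (0) = 0.
Directly, an antiderivative of (1) cos(5*pi*u) is sin(5*pi*u)/(5*pi); evaluating from 0 to 1: ∫_{0}^{1} (1) cos(5*pi*u) du = (0) - (0) = 0.
So ∫_{-1}^{1} h(u) cos(5*pi*u) du = 0.
Hence Re(c_{5}) = (1/2)·(0) = 0.

0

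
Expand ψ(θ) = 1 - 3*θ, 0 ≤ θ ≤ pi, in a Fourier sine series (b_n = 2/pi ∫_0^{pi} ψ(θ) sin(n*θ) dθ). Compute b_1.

-6 + 4/pi

b_1 = 2/pi ∫_0^{pi} (1 - 3*θ) sin(θ) dθ.
Integrating by parts (boundary term plus one more integral), an antiderivative of (1 - 3*θ) sin(θ) is 3*θ*cos(θ) - 3*sin(θ) - cos(θ); evaluating from 0 to pi: ∫_{0}^{pi} (1 - 3*θ) sin(θ) dθ = (1 - 3*pi) - (-1) = 2 - 3*pi.
Hence b_1 = (2/pi)·(2 - 3*pi) = -6 + 4/pi.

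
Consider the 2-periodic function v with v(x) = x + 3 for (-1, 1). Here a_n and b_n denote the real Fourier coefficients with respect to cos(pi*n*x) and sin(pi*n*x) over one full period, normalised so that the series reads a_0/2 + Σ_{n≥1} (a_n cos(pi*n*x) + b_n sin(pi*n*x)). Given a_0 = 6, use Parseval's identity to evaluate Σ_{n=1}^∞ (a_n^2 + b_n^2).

2/3

Parseval: a_0^2/2 + Σ_{n≥1} (a_n^2+b_n^2) = ∫_{-1}^{1} v(x)^2 dx = 56/3.
Subtract a_0^2/2 = 18: Σ (a_n^2+b_n^2) = 2/3.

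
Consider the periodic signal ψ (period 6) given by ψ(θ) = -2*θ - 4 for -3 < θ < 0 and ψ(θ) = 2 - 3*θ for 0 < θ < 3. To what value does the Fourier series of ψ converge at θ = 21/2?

-1

θ = 21/2 differs from θ = -3/2 by 2 full period(s), and the series is 6-periodic.
ψ is continuous at θ = -3/2 with value -1, so the series converges to -1 there.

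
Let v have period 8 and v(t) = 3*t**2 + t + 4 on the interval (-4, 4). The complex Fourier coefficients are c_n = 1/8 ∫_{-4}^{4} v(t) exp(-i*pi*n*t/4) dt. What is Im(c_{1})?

-4/pi

Since v is real-valued, Im(c_{1}) = -1/8 ∫_{-4}^{4} v(t) sin(pi*t/4) dt = -b_{1}/2.
Integrating by parts twice (tabular method), an antiderivative of (3*t**2 + t + 4) sin(pi*t/4) is -12*t**2*cos(pi*t/4)/pi + 96*t*sin(pi*t/4)/pi**2 - 4*t*cos(pi*t/4)/pi + 16*sin(pi*t/4)/pi**2 - 16*cos(pi*t/4)/pi + 384*cos(pi*t/4)/pi**3; evaluating from -4 to 4: ∫_{-4}^{4} (3*t**2 + t + 4) sin(pi*t/4) dt = (-384/pi**3 + 224/pi) - (-384/pi**3 + 192/pi) = 32/pi.
Hence Im(c_{1}) = (-1/8)·(32/pi) = -4/pi.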